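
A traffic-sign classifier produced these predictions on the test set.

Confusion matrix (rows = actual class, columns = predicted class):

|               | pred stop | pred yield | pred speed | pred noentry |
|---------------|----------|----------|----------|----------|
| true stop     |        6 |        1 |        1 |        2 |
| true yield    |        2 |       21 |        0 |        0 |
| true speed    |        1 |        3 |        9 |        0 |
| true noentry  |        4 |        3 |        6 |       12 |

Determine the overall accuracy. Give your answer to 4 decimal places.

Accuracy = trace / total = (6+21+9+12=48) / 71 = 48/71 = 0.6761

0.6761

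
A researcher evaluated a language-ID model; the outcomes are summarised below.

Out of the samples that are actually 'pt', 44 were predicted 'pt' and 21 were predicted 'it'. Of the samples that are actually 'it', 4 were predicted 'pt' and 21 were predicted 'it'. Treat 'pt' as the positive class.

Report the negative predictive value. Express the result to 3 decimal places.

0.500

NPV = TN/(TN+FN) = 21/(21+21) = 0.500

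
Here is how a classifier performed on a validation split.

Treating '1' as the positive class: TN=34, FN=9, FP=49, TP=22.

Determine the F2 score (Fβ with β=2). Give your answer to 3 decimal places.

Fβ = (1+β²)·TP / ((1+β²)·TP + β²·FN + FP), with β²=4
= 5·22 / (5·22 + 4·9 + 49) = 0.564

0.564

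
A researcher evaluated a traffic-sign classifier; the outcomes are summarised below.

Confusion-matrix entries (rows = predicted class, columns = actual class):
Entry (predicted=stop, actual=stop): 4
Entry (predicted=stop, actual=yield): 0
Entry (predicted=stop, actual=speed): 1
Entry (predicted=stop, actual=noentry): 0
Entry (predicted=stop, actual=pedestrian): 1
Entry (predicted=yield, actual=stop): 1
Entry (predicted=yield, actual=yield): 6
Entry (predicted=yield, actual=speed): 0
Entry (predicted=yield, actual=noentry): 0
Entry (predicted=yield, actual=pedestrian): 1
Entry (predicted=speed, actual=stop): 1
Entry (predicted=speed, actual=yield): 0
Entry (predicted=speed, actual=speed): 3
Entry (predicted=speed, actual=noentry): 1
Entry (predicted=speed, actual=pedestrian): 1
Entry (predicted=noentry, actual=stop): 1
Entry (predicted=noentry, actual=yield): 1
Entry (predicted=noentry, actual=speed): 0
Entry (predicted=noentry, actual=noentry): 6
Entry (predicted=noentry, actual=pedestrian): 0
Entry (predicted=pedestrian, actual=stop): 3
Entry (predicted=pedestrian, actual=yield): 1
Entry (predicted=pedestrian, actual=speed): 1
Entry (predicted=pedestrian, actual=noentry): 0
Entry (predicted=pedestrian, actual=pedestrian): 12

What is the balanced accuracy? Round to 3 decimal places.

0.681

Balanced accuracy = mean of per-class recall.
  stop: recall = 4/10 = 0.4000
  yield: recall = 6/8 = 0.7500
  speed: recall = 3/5 = 0.6000
  noentry: recall = 6/7 = 0.8571
  pedestrian: recall = 12/15 = 0.8000
Mean = (0.4000 + 0.7500 + 0.6000 + 0.8571 + 0.8000) / 5 = 0.681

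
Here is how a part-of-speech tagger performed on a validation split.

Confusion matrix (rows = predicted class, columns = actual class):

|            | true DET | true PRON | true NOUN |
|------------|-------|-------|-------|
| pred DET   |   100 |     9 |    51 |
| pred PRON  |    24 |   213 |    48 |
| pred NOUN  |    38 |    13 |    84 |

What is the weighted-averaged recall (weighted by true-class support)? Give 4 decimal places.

0.6845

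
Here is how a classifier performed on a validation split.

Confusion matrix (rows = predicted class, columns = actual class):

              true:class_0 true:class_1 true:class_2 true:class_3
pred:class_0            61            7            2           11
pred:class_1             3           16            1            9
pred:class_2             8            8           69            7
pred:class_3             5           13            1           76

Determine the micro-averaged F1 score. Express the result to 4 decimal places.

0.7475

Micro-averaging pools counts across classes: ΣTP=222, ΣFP=75, ΣFN=75.
Micro-F1 score = 2·TP/(2·TP+FP+FN) on pooled counts = 0.7475 (equals overall accuracy in single-label multiclass).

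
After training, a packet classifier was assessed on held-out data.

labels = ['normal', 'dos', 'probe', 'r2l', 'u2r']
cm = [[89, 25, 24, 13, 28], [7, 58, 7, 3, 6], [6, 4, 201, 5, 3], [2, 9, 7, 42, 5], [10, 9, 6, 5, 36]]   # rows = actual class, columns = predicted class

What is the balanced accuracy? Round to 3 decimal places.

0.665

Balanced accuracy = mean of per-class recall.
  normal: recall = 89/179 = 0.4972
  dos: recall = 58/81 = 0.7160
  probe: recall = 201/219 = 0.9178
  r2l: recall = 42/65 = 0.6462
  u2r: recall = 36/66 = 0.5455
Mean = (0.4972 + 0.7160 + 0.9178 + 0.6462 + 0.5455) / 5 = 0.665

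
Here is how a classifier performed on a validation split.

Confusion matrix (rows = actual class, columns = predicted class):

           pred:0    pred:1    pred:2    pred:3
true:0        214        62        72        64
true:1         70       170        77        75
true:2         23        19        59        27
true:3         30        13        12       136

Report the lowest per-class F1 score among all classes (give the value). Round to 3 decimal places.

Per-class F1 score (2·TP/(2·TP+FP+FN)):
  0: TP=214, FP=70+23+30=123, FN=62+72+64=198 → 428/749 = 0.5714
  1: TP=170, FP=62+19+13=94, FN=70+77+75=222 → 340/656 = 0.5183
  2: TP=59, FP=72+77+12=161, FN=23+19+27=69 → 118/348 = 0.3391
  3: TP=136, FP=64+75+27=166, FN=30+13+12=55 → 272/493 = 0.5517
Lowest is class '2' with F1 score = 0.339.

0.339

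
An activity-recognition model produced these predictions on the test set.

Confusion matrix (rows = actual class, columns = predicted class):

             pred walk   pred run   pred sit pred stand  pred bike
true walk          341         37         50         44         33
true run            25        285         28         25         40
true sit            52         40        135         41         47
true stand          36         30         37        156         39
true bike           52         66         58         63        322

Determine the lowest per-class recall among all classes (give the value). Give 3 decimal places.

0.429

Per-class recall (TP/(TP+FN)):
  walk: TP=341, FN=37+50+44+33=164 → 341/505 = 0.6752
  run: TP=285, FN=25+28+25+40=118 → 285/403 = 0.7072
  sit: TP=135, FN=52+40+41+47=180 → 135/315 = 0.4286
  stand: TP=156, FN=36+30+37+39=142 → 156/298 = 0.5235
  bike: TP=322, FN=52+66+58+63=239 → 322/561 = 0.5740
Lowest is class 'sit' with recall = 0.429.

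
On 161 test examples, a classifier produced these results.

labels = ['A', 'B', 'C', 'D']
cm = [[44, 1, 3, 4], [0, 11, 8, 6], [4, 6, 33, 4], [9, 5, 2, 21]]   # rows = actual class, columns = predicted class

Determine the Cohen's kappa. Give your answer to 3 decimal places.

0.558

Observed agreement pₒ = trace/N = 109/161 = 0.6770
Expected agreement pₑ = Σ (rowᵢ·colᵢ)/N² = (52·57 + 25·23 + 47·46 + 37·35)/161² = 0.2699
κ = (pₒ − pₑ)/(1 − pₑ) = (0.6770 − 0.2699)/(1 − 0.2699) = 0.558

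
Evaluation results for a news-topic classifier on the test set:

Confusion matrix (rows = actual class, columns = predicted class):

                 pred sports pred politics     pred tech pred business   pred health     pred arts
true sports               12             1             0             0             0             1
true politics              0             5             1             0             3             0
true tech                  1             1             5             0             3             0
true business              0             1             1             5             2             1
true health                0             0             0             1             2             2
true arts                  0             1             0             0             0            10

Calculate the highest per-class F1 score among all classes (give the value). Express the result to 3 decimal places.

Per-class F1 score (2·TP/(2·TP+FP+FN)):
  sports: TP=12, FP=0+1+0+0+0=1, FN=1+0+0+0+1=2 → 24/27 = 0.8889
  politics: TP=5, FP=1+1+1+0+1=4, FN=0+1+0+3+0=4 → 10/18 = 0.5556
  tech: TP=5, FP=0+1+1+0+0=2, FN=1+1+0+3+0=5 → 10/17 = 0.5882
  business: TP=5, FP=0+0+0+1+0=1, FN=0+1+1+2+1=5 → 10/16 = 0.6250
  health: TP=2, FP=0+3+3+2+0=8, FN=0+0+0+1+2=3 → 4/15 = 0.2667
  arts: TP=10, FP=1+0+0+1+2=4, FN=0+1+0+0+0=1 → 20/25 = 0.8000
Highest is class 'sports' with F1 score = 0.889.

0.889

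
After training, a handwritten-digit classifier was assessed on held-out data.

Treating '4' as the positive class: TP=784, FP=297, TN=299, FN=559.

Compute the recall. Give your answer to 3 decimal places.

Recall = TP/(TP+FN) = 784/(784+559) = 784/1343 = 0.584

0.584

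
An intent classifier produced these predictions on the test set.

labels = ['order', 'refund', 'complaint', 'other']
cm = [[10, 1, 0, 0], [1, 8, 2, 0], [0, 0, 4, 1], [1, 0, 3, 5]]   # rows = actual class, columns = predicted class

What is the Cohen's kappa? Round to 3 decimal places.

0.665

Observed agreement pₒ = trace/N = 27/36 = 0.7500
Expected agreement pₑ = Σ (rowᵢ·colᵢ)/N² = (11·12 + 11·9 + 5·9 + 9·6)/36² = 0.2546
κ = (pₒ − pₑ)/(1 − pₑ) = (0.7500 − 0.2546)/(1 − 0.2546) = 0.665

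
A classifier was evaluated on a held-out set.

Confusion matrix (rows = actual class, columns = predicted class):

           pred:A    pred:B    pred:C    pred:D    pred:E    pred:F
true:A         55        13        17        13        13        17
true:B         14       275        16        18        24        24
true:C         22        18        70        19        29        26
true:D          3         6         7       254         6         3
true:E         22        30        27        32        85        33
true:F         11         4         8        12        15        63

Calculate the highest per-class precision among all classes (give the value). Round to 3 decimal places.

0.795

Per-class precision (TP/(TP+FP)):
  A: TP=55, FP=14+22+3+22+11=72 → 55/127 = 0.4331
  B: TP=275, FP=13+18+6+30+4=71 → 275/346 = 0.7948
  C: TP=70, FP=17+16+7+27+8=75 → 70/145 = 0.4828
  D: TP=254, FP=13+18+19+32+12=94 → 254/348 = 0.7299
  E: TP=85, FP=13+24+29+6+15=87 → 85/172 = 0.4942
  F: TP=63, FP=17+24+26+3+33=103 → 63/166 = 0.3795
Highest is class 'B' with precision = 0.795.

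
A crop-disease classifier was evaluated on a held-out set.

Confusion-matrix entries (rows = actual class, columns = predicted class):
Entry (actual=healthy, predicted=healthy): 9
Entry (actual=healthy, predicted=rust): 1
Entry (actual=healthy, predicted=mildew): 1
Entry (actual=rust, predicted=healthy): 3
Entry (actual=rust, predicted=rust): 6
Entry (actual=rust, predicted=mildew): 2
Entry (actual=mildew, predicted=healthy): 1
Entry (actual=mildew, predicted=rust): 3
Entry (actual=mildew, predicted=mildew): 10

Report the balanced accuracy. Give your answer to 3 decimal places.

0.693

Balanced accuracy = mean of per-class recall.
  healthy: recall = 9/11 = 0.8182
  rust: recall = 6/11 = 0.5455
  mildew: recall = 10/14 = 0.7143
Mean = (0.8182 + 0.5455 + 0.7143) / 3 = 0.693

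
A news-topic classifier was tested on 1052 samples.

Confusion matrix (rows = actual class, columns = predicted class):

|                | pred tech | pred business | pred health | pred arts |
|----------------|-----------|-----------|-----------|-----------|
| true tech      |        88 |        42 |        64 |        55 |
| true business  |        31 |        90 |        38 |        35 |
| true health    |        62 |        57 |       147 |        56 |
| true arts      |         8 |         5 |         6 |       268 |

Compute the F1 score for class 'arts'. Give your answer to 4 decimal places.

0.7646

Take TP from the diagonal, FP from the rest of the 'arts' prediction marginal, FN from the rest of the 'arts' actual marginal.
F1 score = 2·TP/(2·TP+FP+FN).
arts: TP=268, FP=55+35+56=146, FN=8+5+6=19 → 536/701 = 0.76462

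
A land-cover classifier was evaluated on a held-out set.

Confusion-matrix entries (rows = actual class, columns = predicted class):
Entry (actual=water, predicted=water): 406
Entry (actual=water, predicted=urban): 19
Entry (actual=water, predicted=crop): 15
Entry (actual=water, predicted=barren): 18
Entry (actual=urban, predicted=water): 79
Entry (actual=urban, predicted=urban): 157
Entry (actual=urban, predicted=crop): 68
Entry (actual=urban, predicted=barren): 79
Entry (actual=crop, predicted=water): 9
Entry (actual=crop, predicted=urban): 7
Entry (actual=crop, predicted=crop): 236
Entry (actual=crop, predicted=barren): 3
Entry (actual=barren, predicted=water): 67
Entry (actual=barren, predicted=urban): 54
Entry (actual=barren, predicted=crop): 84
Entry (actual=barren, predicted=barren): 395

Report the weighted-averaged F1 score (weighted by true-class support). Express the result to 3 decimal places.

Per-class F1 score (2·TP/(2·TP+FP+FN)):
  water: TP=406, FP=79+9+67=155, FN=19+15+18=52 → 812/1019 = 0.7969
  urban: TP=157, FP=19+7+54=80, FN=79+68+79=226 → 314/620 = 0.5065
  crop: TP=236, FP=15+68+84=167, FN=9+7+3=19 → 472/658 = 0.7173
  barren: TP=395, FP=18+79+3=100, FN=67+54+84=205 → 790/1095 = 0.7215
Weighted-F1 score = Σ (supportᵢ/N)·F1 scoreᵢ with N=1696: (458/1696)·0.7969 + (383/1696)·0.5065 + (255/1696)·0.7173 + (600/1696)·0.7215 = 0.693

0.693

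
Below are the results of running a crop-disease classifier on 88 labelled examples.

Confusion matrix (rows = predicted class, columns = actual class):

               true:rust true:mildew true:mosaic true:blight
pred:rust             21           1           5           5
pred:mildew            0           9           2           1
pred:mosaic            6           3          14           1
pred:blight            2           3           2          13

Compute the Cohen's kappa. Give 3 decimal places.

0.519

Observed agreement pₒ = trace/N = 57/88 = 0.6477
Expected agreement pₑ = Σ (rowᵢ·colᵢ)/N² = (29·32 + 16·12 + 23·24 + 20·20)/88² = 0.2676
κ = (pₒ − pₑ)/(1 − pₑ) = (0.6477 − 0.2676)/(1 − 0.2676) = 0.519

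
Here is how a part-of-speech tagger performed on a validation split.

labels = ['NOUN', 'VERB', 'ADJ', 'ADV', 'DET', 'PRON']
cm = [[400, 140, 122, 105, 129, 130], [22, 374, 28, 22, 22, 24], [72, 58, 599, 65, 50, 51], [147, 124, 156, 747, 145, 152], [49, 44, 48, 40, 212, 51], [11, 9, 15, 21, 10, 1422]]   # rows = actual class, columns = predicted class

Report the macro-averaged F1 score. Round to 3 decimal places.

Per-class F1 score (2·TP/(2·TP+FP+FN)):
  NOUN: TP=400, FP=22+72+147+49+11=301, FN=140+122+105+129+130=626 → 800/1727 = 0.4632
  VERB: TP=374, FP=140+58+124+44+9=375, FN=22+28+22+22+24=118 → 748/1241 = 0.6027
  ADJ: TP=599, FP=122+28+156+48+15=369, FN=72+58+65+50+51=296 → 1198/1863 = 0.6430
  ADV: TP=747, FP=105+22+65+40+21=253, FN=147+124+156+145+152=724 → 1494/2471 = 0.6046
  DET: TP=212, FP=129+22+50+145+10=356, FN=49+44+48+40+51=232 → 424/1012 = 0.4190
  PRON: TP=1422, FP=130+24+51+152+51=408, FN=11+9+15+21+10=66 → 2844/3318 = 0.8571
Macro-F1 score = mean = (0.4632 + 0.6027 + 0.6430 + 0.6046 + 0.4190 + 0.8571) / 6 = 0.598

0.598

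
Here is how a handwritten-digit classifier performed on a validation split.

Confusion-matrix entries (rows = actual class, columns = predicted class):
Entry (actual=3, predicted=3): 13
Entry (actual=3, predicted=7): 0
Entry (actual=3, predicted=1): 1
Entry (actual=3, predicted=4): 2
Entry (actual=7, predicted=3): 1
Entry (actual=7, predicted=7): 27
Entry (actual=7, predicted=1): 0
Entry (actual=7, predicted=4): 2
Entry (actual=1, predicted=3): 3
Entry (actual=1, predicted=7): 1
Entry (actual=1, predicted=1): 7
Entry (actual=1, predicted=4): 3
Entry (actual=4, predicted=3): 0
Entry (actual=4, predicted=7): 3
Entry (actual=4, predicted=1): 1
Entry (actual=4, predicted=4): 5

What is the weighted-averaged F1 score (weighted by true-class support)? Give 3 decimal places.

Per-class F1 score (2·TP/(2·TP+FP+FN)):
  3: TP=13, FP=1+3+0=4, FN=0+1+2=3 → 26/33 = 0.7879
  7: TP=27, FP=0+1+3=4, FN=1+0+2=3 → 54/61 = 0.8852
  1: TP=7, FP=1+0+1=2, FN=3+1+3=7 → 14/23 = 0.6087
  4: TP=5, FP=2+2+3=7, FN=0+3+1=4 → 10/21 = 0.4762
Weighted-F1 score = Σ (supportᵢ/N)·F1 scoreᵢ with N=69: (16/69)·0.7879 + (30/69)·0.8852 + (14/69)·0.6087 + (9/69)·0.4762 = 0.753

0.753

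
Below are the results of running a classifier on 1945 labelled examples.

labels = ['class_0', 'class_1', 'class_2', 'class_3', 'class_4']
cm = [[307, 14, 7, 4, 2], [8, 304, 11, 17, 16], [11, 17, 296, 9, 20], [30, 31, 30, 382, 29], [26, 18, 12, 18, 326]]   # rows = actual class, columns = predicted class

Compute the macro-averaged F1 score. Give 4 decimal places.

Per-class F1 score (2·TP/(2·TP+FP+FN)):
  class_0: TP=307, FP=8+11+30+26=75, FN=14+7+4+2=27 → 614/716 = 0.85754
  class_1: TP=304, FP=14+17+31+18=80, FN=8+11+17+16=52 → 608/740 = 0.82162
  class_2: TP=296, FP=7+11+30+12=60, FN=11+17+9+20=57 → 592/709 = 0.83498
  class_3: TP=382, FP=4+17+9+18=48, FN=30+31+30+29=120 → 764/932 = 0.81974
  class_4: TP=326, FP=2+16+20+29=67, FN=26+18+12+18=74 → 652/793 = 0.82219
Macro-F1 score = mean = (0.85754 + 0.82162 + 0.83498 + 0.81974 + 0.82219) / 5 = 0.8312

0.8312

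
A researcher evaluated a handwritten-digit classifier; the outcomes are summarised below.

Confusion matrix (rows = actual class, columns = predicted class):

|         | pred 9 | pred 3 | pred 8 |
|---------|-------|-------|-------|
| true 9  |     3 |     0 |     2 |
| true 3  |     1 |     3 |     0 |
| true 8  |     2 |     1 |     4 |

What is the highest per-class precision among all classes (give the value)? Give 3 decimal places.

0.750

Per-class precision (TP/(TP+FP)):
  9: TP=3, FP=1+2=3 → 3/6 = 0.5000
  3: TP=3, FP=0+1=1 → 3/4 = 0.7500
  8: TP=4, FP=2+0=2 → 4/6 = 0.6667
Highest is class '3' with precision = 0.750.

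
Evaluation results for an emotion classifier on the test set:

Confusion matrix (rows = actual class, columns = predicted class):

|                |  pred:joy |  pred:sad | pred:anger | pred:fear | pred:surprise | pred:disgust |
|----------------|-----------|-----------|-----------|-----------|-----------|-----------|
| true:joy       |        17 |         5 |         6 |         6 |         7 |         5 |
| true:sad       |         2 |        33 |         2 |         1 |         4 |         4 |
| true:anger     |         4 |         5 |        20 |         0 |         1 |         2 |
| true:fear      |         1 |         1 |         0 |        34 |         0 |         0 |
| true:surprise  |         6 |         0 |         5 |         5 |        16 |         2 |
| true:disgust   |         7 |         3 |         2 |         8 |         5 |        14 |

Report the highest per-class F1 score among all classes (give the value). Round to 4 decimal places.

Per-class F1 score (2·TP/(2·TP+FP+FN)):
  joy: TP=17, FP=2+4+1+6+7=20, FN=5+6+6+7+5=29 → 34/83 = 0.40964
  sad: TP=33, FP=5+5+1+0+3=14, FN=2+2+1+4+4=13 → 66/93 = 0.70968
  anger: TP=20, FP=6+2+0+5+2=15, FN=4+5+0+1+2=12 → 40/67 = 0.59701
  fear: TP=34, FP=6+1+0+5+8=20, FN=1+1+0+0+0=2 → 68/90 = 0.75556
  surprise: TP=16, FP=7+4+1+0+5=17, FN=6+0+5+5+2=18 → 32/67 = 0.47761
  disgust: TP=14, FP=5+4+2+0+2=13, FN=7+3+2+8+5=25 → 28/66 = 0.42424
Highest is class 'fear' with F1 score = 0.7556.

0.7556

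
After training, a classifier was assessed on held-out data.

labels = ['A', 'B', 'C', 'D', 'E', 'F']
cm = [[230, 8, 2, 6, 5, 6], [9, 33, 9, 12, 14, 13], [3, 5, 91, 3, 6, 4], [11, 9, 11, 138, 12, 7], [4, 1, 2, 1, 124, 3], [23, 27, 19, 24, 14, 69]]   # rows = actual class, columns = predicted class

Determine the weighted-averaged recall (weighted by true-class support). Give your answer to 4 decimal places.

0.7150

Per-class recall (TP/(TP+FN)):
  A: TP=230, FN=8+2+6+5+6=27 → 230/257 = 0.89494
  B: TP=33, FN=9+9+12+14+13=57 → 33/90 = 0.36667
  C: TP=91, FN=3+5+3+6+4=21 → 91/112 = 0.81250
  D: TP=138, FN=11+9+11+12+7=50 → 138/188 = 0.73404
  E: TP=124, FN=4+1+2+1+3=11 → 124/135 = 0.91852
  F: TP=69, FN=23+27+19+24+14=107 → 69/176 = 0.39205
Weighted-recall = Σ (supportᵢ/N)·recallᵢ with N=958: (257/958)·0.89494 + (90/958)·0.36667 + (112/958)·0.81250 + (188/958)·0.73404 + (135/958)·0.91852 + (176/958)·0.39205 = 0.7150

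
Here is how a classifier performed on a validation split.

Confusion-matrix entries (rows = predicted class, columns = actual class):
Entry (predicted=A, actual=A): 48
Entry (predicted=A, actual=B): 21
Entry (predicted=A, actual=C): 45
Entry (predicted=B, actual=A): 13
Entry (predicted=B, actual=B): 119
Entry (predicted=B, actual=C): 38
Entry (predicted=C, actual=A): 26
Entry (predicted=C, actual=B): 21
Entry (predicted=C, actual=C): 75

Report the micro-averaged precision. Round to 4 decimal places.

0.5961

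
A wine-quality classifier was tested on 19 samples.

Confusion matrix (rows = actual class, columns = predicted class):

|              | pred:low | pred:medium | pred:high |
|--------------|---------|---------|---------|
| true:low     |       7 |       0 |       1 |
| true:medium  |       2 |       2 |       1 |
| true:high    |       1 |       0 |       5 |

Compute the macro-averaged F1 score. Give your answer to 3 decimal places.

Per-class F1 score (2·TP/(2·TP+FP+FN)):
  low: TP=7, FP=2+1=3, FN=0+1=1 → 14/18 = 0.7778
  medium: TP=2, FP=0+0=0, FN=2+1=3 → 4/7 = 0.5714
  high: TP=5, FP=1+1=2, FN=1+0=1 → 10/13 = 0.7692
Macro-F1 score = mean = (0.7778 + 0.5714 + 0.7692) / 3 = 0.706

0.706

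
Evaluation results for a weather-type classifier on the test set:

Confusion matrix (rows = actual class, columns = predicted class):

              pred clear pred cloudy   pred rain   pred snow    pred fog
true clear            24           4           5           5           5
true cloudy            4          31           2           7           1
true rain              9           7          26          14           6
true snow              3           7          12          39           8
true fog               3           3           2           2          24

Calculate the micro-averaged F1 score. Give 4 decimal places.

Micro-averaging pools counts across classes: ΣTP=144, ΣFP=109, ΣFN=109.
Micro-F1 score = 2·TP/(2·TP+FP+FN) on pooled counts = 0.5692 (equals overall accuracy in single-label multiclass).

0.5692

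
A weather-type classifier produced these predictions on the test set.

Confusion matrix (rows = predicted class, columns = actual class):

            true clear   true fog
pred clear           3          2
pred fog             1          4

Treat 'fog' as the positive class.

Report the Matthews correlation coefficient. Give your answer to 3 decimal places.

MCC = (TP·TN − FP·FN) / √((TP+FP)(TP+FN)(TN+FP)(TN+FN))
Numerator = 4·3 − 1·2 = 10
Denominator = √(5·6·4·5) = √600 = 24.4949
MCC = 10 / 24.4949 = 0.408

0.408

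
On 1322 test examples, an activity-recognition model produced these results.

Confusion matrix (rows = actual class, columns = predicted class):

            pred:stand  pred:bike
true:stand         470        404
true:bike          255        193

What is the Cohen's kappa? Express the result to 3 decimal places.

Observed agreement pₒ = trace/N = 663/1322 = 0.5015
Expected agreement pₑ = Σ (rowᵢ·colᵢ)/N² = (874·725 + 448·597)/1322² = 0.5156
κ = (pₒ − pₑ)/(1 − pₑ) = (0.5015 − 0.5156)/(1 − 0.5156) = -0.029

-0.029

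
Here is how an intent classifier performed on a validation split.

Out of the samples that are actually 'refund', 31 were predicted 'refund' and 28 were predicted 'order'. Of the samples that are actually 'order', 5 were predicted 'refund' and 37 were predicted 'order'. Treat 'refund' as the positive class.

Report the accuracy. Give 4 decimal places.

0.6733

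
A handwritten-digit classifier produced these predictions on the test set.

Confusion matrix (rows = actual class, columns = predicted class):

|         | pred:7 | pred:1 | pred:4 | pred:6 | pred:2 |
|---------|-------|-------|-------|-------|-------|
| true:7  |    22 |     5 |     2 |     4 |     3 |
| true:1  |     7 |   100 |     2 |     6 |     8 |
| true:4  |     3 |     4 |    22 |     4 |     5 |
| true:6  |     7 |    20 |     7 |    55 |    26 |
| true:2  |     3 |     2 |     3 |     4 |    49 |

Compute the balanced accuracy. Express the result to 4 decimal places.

Balanced accuracy = mean of per-class recall.
  7: recall = 22/36 = 0.61111
  1: recall = 100/123 = 0.81301
  4: recall = 22/38 = 0.57895
  6: recall = 55/115 = 0.47826
  2: recall = 49/61 = 0.80328
Mean = (0.61111 + 0.81301 + 0.57895 + 0.47826 + 0.80328) / 5 = 0.6569

0.6569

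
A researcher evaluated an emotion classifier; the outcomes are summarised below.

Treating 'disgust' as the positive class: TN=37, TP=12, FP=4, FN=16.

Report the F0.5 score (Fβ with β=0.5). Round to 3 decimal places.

Fβ = (1+β²)·TP / ((1+β²)·TP + β²·FN + FP), with β²=1/4
= 1.25·12 / (1.25·12 + 0.25·16 + 4) = 0.652

0.652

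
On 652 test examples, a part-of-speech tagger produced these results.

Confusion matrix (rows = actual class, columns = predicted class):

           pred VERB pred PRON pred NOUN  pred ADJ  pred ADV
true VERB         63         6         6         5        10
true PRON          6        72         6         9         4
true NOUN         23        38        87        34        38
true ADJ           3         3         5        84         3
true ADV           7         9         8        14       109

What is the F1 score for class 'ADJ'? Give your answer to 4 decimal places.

0.6885

Take TP from the diagonal, FP from the rest of the 'ADJ' prediction marginal, FN from the rest of the 'ADJ' actual marginal.
F1 score = 2·TP/(2·TP+FP+FN).
ADJ: TP=84, FP=5+9+34+14=62, FN=3+3+5+3=14 → 168/244 = 0.68852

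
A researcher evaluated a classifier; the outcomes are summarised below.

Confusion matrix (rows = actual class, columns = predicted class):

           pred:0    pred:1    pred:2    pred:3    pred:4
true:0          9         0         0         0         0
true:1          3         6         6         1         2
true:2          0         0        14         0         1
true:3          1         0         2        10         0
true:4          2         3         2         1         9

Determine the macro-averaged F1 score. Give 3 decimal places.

0.667

Per-class F1 score (2·TP/(2·TP+FP+FN)):
  0: TP=9, FP=3+0+1+2=6, FN=0+0+0+0=0 → 18/24 = 0.7500
  1: TP=6, FP=0+0+0+3=3, FN=3+6+1+2=12 → 12/27 = 0.4444
  2: TP=14, FP=0+6+2+2=10, FN=0+0+0+1=1 → 28/39 = 0.7179
  3: TP=10, FP=0+1+0+1=2, FN=1+0+2+0=3 → 20/25 = 0.8000
  4: TP=9, FP=0+2+1+0=3, FN=2+3+2+1=8 → 18/29 = 0.6207
Macro-F1 score = mean = (0.7500 + 0.4444 + 0.7179 + 0.8000 + 0.6207) / 5 = 0.667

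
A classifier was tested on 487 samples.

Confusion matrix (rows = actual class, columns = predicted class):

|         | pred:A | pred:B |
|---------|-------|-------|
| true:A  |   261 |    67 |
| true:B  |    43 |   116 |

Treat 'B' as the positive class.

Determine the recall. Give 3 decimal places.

Recall = TP/(TP+FN) = 116/(116+43) = 116/159 = 0.730

0.730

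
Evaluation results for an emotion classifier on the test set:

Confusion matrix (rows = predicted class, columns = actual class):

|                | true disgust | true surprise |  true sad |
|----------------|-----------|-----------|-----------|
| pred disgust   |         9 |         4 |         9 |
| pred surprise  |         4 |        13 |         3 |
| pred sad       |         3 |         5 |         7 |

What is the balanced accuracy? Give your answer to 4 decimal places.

Balanced accuracy = mean of per-class recall.
  disgust: recall = 9/16 = 0.56250
  surprise: recall = 13/22 = 0.59091
  sad: recall = 7/19 = 0.36842
Mean = (0.56250 + 0.59091 + 0.36842) / 3 = 0.5073

0.5073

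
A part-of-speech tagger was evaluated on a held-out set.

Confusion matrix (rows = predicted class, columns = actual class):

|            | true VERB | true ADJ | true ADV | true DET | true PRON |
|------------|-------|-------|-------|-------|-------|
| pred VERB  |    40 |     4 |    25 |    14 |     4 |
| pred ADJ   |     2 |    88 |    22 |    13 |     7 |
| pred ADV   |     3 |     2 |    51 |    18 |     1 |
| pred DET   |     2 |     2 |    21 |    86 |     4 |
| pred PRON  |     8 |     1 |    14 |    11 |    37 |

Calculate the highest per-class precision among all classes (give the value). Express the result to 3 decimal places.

Per-class precision (TP/(TP+FP)):
  VERB: TP=40, FP=4+25+14+4=47 → 40/87 = 0.4598
  ADJ: TP=88, FP=2+22+13+7=44 → 88/132 = 0.6667
  ADV: TP=51, FP=3+2+18+1=24 → 51/75 = 0.6800
  DET: TP=86, FP=2+2+21+4=29 → 86/115 = 0.7478
  PRON: TP=37, FP=8+1+14+11=34 → 37/71 = 0.5211
Highest is class 'DET' with precision = 0.748.

0.748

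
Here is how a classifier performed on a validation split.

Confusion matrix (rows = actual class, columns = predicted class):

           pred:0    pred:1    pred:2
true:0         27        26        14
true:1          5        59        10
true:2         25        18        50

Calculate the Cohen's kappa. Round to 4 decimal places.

Observed agreement pₒ = trace/N = 136/234 = 0.58120
Expected agreement pₑ = Σ (rowᵢ·colᵢ)/N² = (67·57 + 74·103 + 93·74)/234² = 0.33463
κ = (pₒ − pₑ)/(1 − pₑ) = (0.58120 − 0.33463)/(1 − 0.33463) = 0.3706

0.3706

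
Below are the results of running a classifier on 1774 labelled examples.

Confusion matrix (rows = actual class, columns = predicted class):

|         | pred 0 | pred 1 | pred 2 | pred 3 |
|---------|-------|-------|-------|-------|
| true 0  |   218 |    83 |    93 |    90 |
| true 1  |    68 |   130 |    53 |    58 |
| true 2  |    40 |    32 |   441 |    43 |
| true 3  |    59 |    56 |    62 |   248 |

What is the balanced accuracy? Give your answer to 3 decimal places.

0.562

Balanced accuracy = mean of per-class recall.
  0: recall = 218/484 = 0.4504
  1: recall = 130/309 = 0.4207
  2: recall = 441/556 = 0.7932
  3: recall = 248/425 = 0.5835
Mean = (0.4504 + 0.4207 + 0.7932 + 0.5835) / 4 = 0.562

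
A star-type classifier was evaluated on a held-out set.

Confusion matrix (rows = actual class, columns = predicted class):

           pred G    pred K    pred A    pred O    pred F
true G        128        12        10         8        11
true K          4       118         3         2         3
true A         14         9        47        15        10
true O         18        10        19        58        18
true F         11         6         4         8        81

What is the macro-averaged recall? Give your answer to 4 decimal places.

0.6735

Per-class recall (TP/(TP+FN)):
  G: TP=128, FN=12+10+8+11=41 → 128/169 = 0.75740
  K: TP=118, FN=4+3+2+3=12 → 118/130 = 0.90769
  A: TP=47, FN=14+9+15+10=48 → 47/95 = 0.49474
  O: TP=58, FN=18+10+19+18=65 → 58/123 = 0.47154
  F: TP=81, FN=11+6+4+8=29 → 81/110 = 0.73636
Macro-recall = mean = (0.75740 + 0.90769 + 0.49474 + 0.47154 + 0.73636) / 5 = 0.6735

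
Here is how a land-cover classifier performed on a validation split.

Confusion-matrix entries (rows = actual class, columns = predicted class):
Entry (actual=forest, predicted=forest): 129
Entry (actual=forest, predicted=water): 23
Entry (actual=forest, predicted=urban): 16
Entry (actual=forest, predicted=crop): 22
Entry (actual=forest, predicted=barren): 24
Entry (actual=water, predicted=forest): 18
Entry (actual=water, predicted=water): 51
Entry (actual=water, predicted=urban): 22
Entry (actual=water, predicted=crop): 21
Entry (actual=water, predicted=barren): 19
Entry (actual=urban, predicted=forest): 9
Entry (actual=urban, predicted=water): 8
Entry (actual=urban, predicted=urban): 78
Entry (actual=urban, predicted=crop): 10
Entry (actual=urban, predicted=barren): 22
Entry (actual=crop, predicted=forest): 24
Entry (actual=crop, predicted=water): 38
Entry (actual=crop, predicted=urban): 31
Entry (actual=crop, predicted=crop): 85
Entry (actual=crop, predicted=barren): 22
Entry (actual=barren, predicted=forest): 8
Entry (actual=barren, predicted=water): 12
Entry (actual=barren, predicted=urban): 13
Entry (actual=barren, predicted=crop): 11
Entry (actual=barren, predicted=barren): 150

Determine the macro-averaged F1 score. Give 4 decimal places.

Per-class F1 score (2·TP/(2·TP+FP+FN)):
  forest: TP=129, FP=18+9+24+8=59, FN=23+16+22+24=85 → 258/402 = 0.64179
  water: TP=51, FP=23+8+38+12=81, FN=18+22+21+19=80 → 102/263 = 0.38783
  urban: TP=78, FP=16+22+31+13=82, FN=9+8+10+22=49 → 156/287 = 0.54355
  crop: TP=85, FP=22+21+10+11=64, FN=24+38+31+22=115 → 170/349 = 0.48711
  barren: TP=150, FP=24+19+22+22=87, FN=8+12+13+11=44 → 300/431 = 0.69606
Macro-F1 score = mean = (0.64179 + 0.38783 + 0.54355 + 0.48711 + 0.69606) / 5 = 0.5513

0.5513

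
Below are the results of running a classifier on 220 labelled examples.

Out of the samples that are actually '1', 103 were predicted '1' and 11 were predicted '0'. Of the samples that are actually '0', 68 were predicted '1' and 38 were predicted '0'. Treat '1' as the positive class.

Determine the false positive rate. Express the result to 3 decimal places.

0.642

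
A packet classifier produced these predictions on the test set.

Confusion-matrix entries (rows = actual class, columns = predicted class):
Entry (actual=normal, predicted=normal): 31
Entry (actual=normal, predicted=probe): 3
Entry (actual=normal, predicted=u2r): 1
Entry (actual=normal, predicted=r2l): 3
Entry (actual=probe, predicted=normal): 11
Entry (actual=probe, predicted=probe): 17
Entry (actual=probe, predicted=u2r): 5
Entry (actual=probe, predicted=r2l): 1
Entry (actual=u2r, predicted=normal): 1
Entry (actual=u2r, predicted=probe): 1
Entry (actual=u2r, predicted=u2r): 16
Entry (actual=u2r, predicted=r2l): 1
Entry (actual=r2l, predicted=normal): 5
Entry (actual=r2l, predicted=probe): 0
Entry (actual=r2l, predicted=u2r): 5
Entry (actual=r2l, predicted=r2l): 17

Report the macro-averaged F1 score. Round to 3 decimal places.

0.682

Per-class F1 score (2·TP/(2·TP+FP+FN)):
  normal: TP=31, FP=11+1+5=17, FN=3+1+3=7 → 62/86 = 0.7209
  probe: TP=17, FP=3+1+0=4, FN=11+5+1=17 → 34/55 = 0.6182
  u2r: TP=16, FP=1+5+5=11, FN=1+1+1=3 → 32/46 = 0.6957
  r2l: TP=17, FP=3+1+1=5, FN=5+0+5=10 → 34/49 = 0.6939
Macro-F1 score = mean = (0.7209 + 0.6182 + 0.6957 + 0.6939) / 4 = 0.682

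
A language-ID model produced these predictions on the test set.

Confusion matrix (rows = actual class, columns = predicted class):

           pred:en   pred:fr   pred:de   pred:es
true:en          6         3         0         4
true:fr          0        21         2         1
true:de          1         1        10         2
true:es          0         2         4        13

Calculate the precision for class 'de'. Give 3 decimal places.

0.625

One-vs-rest for 'de': TP = diagonal; FP = other classes predicted 'de'; FN = 'de' predicted as other.
precision = TP/(TP+FP).
de: TP=10, FP=0+2+4=6 → 10/16 = 0.6250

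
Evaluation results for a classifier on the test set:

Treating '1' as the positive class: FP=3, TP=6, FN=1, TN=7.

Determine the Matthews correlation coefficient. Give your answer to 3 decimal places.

0.549

MCC = (TP·TN − FP·FN) / √((TP+FP)(TP+FN)(TN+FP)(TN+FN))
Numerator = 6·7 − 3·1 = 39
Denominator = √(9·7·10·8) = √5040 = 70.9930
MCC = 39 / 70.9930 = 0.549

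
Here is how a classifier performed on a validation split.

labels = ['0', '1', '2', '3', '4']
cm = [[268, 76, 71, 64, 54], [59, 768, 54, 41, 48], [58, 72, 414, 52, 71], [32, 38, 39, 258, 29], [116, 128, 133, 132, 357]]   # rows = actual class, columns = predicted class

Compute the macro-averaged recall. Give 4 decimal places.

Per-class recall (TP/(TP+FN)):
  0: TP=268, FN=76+71+64+54=265 → 268/533 = 0.50281
  1: TP=768, FN=59+54+41+48=202 → 768/970 = 0.79175
  2: TP=414, FN=58+72+52+71=253 → 414/667 = 0.62069
  3: TP=258, FN=32+38+39+29=138 → 258/396 = 0.65152
  4: TP=357, FN=116+128+133+132=509 → 357/866 = 0.41224
Macro-recall = mean = (0.50281 + 0.79175 + 0.62069 + 0.65152 + 0.41224) / 5 = 0.5958

0.5958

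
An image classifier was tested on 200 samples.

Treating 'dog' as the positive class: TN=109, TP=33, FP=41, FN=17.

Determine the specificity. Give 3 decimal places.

Specificity = TN/(TN+FP) = 109/(109+41) = 0.727

0.727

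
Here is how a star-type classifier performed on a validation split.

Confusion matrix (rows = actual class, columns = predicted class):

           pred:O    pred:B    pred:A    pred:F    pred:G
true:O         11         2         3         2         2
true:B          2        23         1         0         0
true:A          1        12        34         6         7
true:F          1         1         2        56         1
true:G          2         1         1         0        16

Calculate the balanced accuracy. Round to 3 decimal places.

Balanced accuracy = mean of per-class recall.
  O: recall = 11/20 = 0.5500
  B: recall = 23/26 = 0.8846
  A: recall = 34/60 = 0.5667
  F: recall = 56/61 = 0.9180
  G: recall = 16/20 = 0.8000
Mean = (0.5500 + 0.8846 + 0.5667 + 0.9180 + 0.8000) / 5 = 0.744

0.744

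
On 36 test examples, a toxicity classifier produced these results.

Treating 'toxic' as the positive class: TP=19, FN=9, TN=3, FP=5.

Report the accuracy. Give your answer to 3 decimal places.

Accuracy = (TP+TN)/N = (19+3)/36 = 0.611

0.611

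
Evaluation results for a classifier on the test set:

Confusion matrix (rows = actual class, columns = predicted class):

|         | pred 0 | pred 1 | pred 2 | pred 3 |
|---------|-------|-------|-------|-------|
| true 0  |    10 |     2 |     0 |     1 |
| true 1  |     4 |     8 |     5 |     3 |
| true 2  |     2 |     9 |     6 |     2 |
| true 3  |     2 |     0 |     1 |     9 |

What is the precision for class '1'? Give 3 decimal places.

0.421

precision = TP/(TP+FP).
1: TP=8, FP=2+9+0=11 → 8/19 = 0.4211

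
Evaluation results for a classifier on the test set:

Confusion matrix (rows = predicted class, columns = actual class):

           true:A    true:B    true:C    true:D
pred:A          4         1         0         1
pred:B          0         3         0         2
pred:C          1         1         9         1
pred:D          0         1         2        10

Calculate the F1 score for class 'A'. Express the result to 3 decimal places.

0.727

F1 score = 2·TP/(2·TP+FP+FN).
A: TP=4, FP=1+0+1=2, FN=0+1+0=1 → 8/11 = 0.7273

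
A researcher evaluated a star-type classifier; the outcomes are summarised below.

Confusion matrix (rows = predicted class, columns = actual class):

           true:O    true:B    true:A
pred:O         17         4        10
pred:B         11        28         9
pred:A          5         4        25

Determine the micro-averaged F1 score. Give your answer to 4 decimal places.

0.6195

Micro-averaging pools counts across classes: ΣTP=70, ΣFP=43, ΣFN=43.
Micro-F1 score = 2·TP/(2·TP+FP+FN) on pooled counts = 0.6195 (equals overall accuracy in single-label multiclass).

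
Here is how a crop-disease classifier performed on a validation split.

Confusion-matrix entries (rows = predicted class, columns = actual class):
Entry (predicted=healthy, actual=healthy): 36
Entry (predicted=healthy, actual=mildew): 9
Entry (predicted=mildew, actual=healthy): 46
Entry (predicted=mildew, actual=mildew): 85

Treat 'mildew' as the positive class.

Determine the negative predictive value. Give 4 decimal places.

NPV = TN/(TN+FN) = 36/(36+9) = 0.8000

0.8000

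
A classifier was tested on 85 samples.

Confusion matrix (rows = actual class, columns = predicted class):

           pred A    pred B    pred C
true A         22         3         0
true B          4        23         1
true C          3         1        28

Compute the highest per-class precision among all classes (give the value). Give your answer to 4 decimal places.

0.9655

Per-class precision (TP/(TP+FP)):
  A: TP=22, FP=4+3=7 → 22/29 = 0.75862
  B: TP=23, FP=3+1=4 → 23/27 = 0.85185
  C: TP=28, FP=0+1=1 → 28/29 = 0.96552
Highest is class 'C' with precision = 0.9655.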